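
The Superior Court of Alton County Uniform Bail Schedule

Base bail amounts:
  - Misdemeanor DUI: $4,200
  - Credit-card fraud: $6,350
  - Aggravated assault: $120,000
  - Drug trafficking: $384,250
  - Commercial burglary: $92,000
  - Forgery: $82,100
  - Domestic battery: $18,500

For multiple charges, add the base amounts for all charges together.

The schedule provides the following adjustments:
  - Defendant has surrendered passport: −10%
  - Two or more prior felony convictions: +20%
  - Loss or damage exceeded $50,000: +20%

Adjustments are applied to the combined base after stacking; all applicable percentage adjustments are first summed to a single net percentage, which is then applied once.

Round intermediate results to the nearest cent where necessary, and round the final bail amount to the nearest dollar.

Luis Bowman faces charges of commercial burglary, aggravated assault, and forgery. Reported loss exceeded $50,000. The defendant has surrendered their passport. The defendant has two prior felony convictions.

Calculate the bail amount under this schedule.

$382,330

Base amounts from the schedule: commercial burglary $92,000; aggravated assault $120,000; forgery $82,100.
Stacking rule: sum of all bases. $92,000 + $120,000 + $82,100 = $294,100.
Net percentage adjustment: −10% +20% +20% = +30%. $294,100 × 1.3 = $382,330.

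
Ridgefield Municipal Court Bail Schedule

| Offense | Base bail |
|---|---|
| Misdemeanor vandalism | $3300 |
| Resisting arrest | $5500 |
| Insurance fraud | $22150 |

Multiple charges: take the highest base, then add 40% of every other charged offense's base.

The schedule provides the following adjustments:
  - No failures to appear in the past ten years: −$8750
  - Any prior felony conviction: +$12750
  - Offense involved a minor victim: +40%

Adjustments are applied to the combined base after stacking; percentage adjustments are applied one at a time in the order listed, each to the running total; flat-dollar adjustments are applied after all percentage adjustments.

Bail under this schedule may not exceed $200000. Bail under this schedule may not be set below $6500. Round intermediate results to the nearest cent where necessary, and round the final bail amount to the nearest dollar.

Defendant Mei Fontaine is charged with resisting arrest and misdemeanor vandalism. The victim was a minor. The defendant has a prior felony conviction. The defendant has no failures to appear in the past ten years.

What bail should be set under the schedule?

$13548

Base amounts from the schedule: resisting arrest $5500; misdemeanor vandalism $3300.
Stacking rule: highest base plus 40% of each additional charge. Highest is resisting arrest at $5500. Additional: $3300 × 40% = $1320. Combined base = $5500 + $1320 = $6820.
Offense involved a minor victim (+40%): $6820 × 1.4 = $9548.
No failures to appear in the past ten years (−$8750 flat): $9548 − $8750 = $798.
Any prior felony conviction (+$12750 flat): $798 + $12750 = $13548.
$13548 is within the $200000 maximum.
$13548 is at or above the $6500 minimum.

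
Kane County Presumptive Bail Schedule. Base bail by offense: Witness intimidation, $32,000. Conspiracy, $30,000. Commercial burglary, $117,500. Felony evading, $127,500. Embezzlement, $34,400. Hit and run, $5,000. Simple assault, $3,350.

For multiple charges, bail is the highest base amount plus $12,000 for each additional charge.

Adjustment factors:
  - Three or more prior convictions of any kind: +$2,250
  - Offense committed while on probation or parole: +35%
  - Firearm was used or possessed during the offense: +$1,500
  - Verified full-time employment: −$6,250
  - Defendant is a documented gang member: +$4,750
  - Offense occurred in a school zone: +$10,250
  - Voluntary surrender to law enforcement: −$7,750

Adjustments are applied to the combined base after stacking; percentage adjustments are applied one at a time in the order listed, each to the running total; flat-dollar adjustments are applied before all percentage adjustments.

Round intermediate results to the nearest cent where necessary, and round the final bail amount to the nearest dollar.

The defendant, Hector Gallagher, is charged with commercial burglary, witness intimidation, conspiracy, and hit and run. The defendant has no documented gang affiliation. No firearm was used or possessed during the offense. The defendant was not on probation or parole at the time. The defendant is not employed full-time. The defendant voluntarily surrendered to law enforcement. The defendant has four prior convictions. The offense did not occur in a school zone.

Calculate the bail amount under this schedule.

$148,000

Base amounts from the schedule: commercial burglary $117,500; witness intimidation $32,000; conspiracy $30,000; hit and run $5,000.
Stacking rule: highest base plus $12,000 per additional charge. Highest is commercial burglary at $117,500; 3 additional charges → +$36,000. Combined base = $153,500.
Three or more prior convictions of any kind (+$2,250 flat): $153,500 + $2,250 = $155,750.
Voluntary surrender to law enforcement (−$7,750 flat): $155,750 − $7,750 = $148,000.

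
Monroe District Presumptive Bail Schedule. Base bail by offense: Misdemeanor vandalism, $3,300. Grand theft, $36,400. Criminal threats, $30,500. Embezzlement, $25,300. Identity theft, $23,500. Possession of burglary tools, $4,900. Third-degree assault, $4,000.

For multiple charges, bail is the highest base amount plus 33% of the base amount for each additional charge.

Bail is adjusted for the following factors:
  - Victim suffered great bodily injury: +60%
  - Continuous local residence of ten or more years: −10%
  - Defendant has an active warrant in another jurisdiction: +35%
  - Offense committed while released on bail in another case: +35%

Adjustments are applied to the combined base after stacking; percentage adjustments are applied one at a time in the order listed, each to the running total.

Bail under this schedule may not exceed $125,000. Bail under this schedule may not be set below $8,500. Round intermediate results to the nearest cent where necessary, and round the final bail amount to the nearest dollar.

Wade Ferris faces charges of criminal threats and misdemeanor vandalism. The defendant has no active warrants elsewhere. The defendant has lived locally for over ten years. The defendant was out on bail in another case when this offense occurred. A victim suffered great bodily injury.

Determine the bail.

$61,409

Base amounts from the schedule: criminal threats $30,500; misdemeanor vandalism $3,300.
Stacking rule: highest base plus 33% of each additional charge. Highest is criminal threats at $30,500. Additional: $3,300 × 33% = $1,089. Combined base = $30,500 + $1,089 = $31,589.
Victim suffered great bodily injury (+60%): $31,589 × 1.6 = $50,542.40.
Continuous local residence of ten or more years (−10%): $50,542.40 × 0.9 = $45,488.16.
Offense committed while released on bail in another case (+35%): $45,488.16 × 1.35 = $61,409.02.
$61,409.02 is within the $125,000 maximum.
$61,409.02 is at or above the $8,500 minimum.
Rounded to the nearest dollar: $61,409.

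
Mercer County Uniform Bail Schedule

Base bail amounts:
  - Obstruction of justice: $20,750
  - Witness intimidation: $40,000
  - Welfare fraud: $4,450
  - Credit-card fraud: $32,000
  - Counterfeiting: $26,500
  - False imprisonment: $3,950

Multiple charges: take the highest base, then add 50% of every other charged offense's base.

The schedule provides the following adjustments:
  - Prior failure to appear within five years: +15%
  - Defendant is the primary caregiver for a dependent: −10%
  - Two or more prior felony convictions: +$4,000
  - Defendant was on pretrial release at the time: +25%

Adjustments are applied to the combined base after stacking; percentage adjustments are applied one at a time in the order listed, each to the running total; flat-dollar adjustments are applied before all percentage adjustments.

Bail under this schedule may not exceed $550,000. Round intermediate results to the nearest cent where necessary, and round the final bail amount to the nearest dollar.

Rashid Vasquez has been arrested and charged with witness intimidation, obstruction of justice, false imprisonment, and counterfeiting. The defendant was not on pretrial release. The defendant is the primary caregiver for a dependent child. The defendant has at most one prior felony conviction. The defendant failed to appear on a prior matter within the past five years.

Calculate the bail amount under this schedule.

Base amounts from the schedule: witness intimidation $40,000; obstruction of justice $20,750; false imprisonment $3,950; counterfeiting $26,500.
Stacking rule: highest base plus 50% of each additional charge. Highest is witness intimidation at $40,000. Additional: $20,750 × 50% = $10,375; $3,950 × 50% = $1,975; $26,500 × 50% = $13,250. Combined base = $40,000 + $25,600 = $65,600.
Prior failure to appear within five years (+15%): $65,600 × 1.15 = $75,440.
Defendant is the primary caregiver for a dependent (−10%): $75,440 × 0.9 = $67,896.
$67,896 is within the $550,000 maximum.

$67,896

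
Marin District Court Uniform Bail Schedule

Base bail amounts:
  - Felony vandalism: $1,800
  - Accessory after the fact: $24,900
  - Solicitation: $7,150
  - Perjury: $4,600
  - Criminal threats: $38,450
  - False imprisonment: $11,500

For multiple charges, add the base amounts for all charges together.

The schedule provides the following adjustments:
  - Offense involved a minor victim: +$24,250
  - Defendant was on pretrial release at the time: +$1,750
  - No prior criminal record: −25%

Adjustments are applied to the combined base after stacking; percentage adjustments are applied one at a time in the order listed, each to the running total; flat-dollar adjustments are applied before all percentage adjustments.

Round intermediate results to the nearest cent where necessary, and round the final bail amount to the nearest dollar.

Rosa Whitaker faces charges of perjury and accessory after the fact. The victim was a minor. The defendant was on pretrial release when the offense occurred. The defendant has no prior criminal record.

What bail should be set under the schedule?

$41,625

Base amounts from the schedule: perjury $4,600; accessory after the fact $24,900.
Stacking rule: sum of all bases. $4,600 + $24,900 = $29,500.
Offense involved a minor victim (+$24,250 flat): $29,500 + $24,250 = $53,750.
Defendant was on pretrial release at the time (+$1,750 flat): $53,750 + $1,750 = $55,500.
No prior criminal record (−25%): $55,500 × 0.75 = $41,625.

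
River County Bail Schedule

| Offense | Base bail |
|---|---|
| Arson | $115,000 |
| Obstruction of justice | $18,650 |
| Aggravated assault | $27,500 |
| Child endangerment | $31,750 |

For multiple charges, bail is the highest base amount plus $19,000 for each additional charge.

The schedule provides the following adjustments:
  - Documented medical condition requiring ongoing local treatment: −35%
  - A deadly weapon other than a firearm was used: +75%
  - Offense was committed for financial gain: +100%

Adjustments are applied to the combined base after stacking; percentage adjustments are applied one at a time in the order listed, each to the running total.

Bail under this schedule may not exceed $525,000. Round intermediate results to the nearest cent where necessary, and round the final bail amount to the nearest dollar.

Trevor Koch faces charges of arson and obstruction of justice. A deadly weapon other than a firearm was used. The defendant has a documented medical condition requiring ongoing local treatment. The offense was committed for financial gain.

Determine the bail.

$304,850

Base amounts from the schedule: arson $115,000; obstruction of justice $18,650.
Stacking rule: highest base plus $19,000 per additional charge. Highest is arson at $115,000; 1 additional charge → +$19,000. Combined base = $134,000.
Documented medical condition requiring ongoing local treatment (−35%): $134,000 × 0.65 = $87,100.
A deadly weapon other than a firearm was used (+75%): $87,100 × 1.75 = $152,425.
Offense was committed for financial gain (+100%): $152,425 × 2 = $304,850.
$304,850 is within the $525,000 maximum.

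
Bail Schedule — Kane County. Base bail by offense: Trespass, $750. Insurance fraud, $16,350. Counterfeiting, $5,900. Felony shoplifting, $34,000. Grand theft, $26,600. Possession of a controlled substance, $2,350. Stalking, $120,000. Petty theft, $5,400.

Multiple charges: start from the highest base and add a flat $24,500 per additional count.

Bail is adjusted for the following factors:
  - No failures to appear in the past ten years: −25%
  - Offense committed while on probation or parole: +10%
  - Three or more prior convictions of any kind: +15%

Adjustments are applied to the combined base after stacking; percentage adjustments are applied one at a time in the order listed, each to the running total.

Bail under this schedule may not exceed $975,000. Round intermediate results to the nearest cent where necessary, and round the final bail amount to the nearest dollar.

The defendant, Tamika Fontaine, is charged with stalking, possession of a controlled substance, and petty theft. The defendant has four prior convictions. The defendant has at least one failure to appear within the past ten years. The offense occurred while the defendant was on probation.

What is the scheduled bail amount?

Base amounts from the schedule: stalking $120,000; possession of a controlled substance $2,350; petty theft $5,400.
Stacking rule: highest base plus $24,500 per additional charge. Highest is stalking at $120,000; 2 additional charges → +$49,000. Combined base = $169,000.
Offense committed while on probation or parole (+10%): $169,000 × 1.1 = $185,900.
Three or more prior convictions of any kind (+15%): $185,900 × 1.15 = $213,785.
$213,785 is within the $975,000 maximum.

$213,785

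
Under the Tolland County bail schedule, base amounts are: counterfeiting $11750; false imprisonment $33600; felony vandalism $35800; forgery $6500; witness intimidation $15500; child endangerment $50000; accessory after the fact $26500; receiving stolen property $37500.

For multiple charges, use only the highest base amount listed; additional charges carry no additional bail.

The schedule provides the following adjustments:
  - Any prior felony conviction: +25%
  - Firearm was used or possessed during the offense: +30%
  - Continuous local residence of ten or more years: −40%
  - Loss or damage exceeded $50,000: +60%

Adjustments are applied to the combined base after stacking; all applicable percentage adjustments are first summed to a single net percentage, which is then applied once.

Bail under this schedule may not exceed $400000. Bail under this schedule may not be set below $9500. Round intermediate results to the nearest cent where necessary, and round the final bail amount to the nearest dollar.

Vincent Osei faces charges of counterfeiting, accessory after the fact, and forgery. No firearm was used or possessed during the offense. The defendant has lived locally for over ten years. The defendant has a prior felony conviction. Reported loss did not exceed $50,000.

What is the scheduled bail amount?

$22525

Base amounts from the schedule: counterfeiting $11750; accessory after the fact $26500; forgery $6500.
Stacking rule: use the highest base only. Highest is accessory after the fact at $26500. Combined base = $26500.
Net percentage adjustment: +25% −40% = −15%. $26500 × 0.85 = $22525.
$22525 is within the $400000 maximum.
$22525 is at or above the $9500 minimum.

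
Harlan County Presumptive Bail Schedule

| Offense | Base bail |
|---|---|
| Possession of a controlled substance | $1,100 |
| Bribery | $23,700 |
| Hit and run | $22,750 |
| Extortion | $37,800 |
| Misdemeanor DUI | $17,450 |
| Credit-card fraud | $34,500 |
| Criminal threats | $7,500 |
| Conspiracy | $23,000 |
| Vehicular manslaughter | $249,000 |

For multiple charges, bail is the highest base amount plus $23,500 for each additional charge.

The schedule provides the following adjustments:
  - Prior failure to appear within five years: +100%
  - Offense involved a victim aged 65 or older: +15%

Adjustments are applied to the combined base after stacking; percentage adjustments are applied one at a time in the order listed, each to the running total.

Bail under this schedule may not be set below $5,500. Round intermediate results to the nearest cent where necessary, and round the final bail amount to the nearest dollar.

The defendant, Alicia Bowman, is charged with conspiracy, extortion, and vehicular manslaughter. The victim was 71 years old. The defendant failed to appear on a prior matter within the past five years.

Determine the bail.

Base amounts from the schedule: conspiracy $23,000; extortion $37,800; vehicular manslaughter $249,000.
Stacking rule: highest base plus $23,500 per additional charge. Highest is vehicular manslaughter at $249,000; 2 additional charges → +$47,000. Combined base = $296,000.
Prior failure to appear within five years (+100%): $296,000 × 2 = $592,000.
Offense involved a victim aged 65 or older (+15%): $592,000 × 1.15 = $680,800.
$680,800 is at or above the $5,500 minimum.

$680,800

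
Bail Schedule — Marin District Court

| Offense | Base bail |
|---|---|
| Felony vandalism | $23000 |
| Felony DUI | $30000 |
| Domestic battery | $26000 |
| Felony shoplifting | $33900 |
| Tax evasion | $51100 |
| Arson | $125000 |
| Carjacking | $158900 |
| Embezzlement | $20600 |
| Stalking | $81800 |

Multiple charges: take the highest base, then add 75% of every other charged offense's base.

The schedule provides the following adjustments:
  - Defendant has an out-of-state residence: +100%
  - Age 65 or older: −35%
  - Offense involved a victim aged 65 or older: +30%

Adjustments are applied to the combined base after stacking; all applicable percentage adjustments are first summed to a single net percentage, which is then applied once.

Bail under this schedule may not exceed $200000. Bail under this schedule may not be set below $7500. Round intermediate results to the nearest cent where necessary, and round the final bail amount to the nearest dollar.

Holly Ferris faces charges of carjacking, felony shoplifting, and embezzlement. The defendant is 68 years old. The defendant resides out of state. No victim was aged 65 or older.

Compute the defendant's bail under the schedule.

$200000

Base amounts from the schedule: carjacking $158900; felony shoplifting $33900; embezzlement $20600.
Stacking rule: highest base plus 75% of each additional charge. Highest is carjacking at $158900. Additional: $33900 × 75% = $25425; $20600 × 75% = $15450. Combined base = $158900 + $40875 = $199775.
Net percentage adjustment: +100% −35% = +65%. $199775 × 1.65 = $329628.75.
Result $329628.75 exceeds the maximum of $200000; bail is capped at $200000.
$200000 is at or above the $7500 minimum.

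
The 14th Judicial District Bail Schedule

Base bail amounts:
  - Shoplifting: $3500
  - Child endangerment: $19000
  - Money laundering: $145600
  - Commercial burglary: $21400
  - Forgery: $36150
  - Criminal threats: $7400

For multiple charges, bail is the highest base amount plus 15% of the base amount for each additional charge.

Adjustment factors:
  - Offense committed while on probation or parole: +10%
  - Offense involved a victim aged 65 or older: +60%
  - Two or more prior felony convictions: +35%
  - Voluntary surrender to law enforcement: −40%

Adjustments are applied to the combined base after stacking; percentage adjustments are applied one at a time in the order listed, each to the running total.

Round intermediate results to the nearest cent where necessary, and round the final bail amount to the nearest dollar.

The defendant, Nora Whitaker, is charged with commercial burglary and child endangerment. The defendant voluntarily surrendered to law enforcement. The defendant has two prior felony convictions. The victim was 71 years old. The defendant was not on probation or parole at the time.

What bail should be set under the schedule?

Base amounts from the schedule: commercial burglary $21400; child endangerment $19000.
Stacking rule: highest base plus 15% of each additional charge. Highest is commercial burglary at $21400. Additional: $19000 × 15% = $2850. Combined base = $21400 + $2850 = $24250.
Offense involved a victim aged 65 or older (+60%): $24250 × 1.6 = $38800.
Two or more prior felony convictions (+35%): $38800 × 1.35 = $52380.
Voluntary surrender to law enforcement (−40%): $52380 × 0.6 = $31428.

$31428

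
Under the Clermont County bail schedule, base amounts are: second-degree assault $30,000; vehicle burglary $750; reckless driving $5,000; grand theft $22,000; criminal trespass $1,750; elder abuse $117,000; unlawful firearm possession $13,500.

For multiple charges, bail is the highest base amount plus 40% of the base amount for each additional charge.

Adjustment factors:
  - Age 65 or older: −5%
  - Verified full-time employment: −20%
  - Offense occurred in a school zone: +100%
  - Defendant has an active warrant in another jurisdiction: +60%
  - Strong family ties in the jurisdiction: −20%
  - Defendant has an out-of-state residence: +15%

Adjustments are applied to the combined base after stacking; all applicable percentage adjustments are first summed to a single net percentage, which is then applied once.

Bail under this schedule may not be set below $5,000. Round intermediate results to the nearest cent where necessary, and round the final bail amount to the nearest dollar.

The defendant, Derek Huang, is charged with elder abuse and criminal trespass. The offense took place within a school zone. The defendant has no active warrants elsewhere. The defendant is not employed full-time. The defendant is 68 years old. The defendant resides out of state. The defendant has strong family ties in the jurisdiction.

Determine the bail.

$223,630

Base amounts from the schedule: elder abuse $117,000; criminal trespass $1,750.
Stacking rule: highest base plus 40% of each additional charge. Highest is elder abuse at $117,000. Additional: $1,750 × 40% = $700. Combined base = $117,000 + $700 = $117,700.
Net percentage adjustment: −5% +100% −20% +15% = +90%. $117,700 × 1.9 = $223,630.
$223,630 is at or above the $5,000 minimum.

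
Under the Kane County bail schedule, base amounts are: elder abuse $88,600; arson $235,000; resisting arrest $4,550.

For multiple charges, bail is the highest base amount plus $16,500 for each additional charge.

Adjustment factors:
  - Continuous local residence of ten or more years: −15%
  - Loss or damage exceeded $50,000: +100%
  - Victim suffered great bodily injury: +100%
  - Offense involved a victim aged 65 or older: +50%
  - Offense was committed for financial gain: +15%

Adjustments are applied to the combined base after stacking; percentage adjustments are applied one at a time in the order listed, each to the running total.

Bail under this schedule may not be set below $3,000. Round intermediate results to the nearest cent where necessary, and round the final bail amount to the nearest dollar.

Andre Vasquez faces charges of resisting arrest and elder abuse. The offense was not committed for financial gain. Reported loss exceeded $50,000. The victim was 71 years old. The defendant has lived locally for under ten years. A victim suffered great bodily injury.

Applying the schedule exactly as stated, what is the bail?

$630,600

Base amounts from the schedule: resisting arrest $4,550; elder abuse $88,600.
Stacking rule: highest base plus $16,500 per additional charge. Highest is elder abuse at $88,600; 1 additional charge → +$16,500. Combined base = $105,100.
Loss or damage exceeded $50,000 (+100%): $105,100 × 2 = $210,200.
Victim suffered great bodily injury (+100%): $210,200 × 2 = $420,400.
Offense involved a victim aged 65 or older (+50%): $420,400 × 1.5 = $630,600.
$630,600 is at or above the $3,000 minimum.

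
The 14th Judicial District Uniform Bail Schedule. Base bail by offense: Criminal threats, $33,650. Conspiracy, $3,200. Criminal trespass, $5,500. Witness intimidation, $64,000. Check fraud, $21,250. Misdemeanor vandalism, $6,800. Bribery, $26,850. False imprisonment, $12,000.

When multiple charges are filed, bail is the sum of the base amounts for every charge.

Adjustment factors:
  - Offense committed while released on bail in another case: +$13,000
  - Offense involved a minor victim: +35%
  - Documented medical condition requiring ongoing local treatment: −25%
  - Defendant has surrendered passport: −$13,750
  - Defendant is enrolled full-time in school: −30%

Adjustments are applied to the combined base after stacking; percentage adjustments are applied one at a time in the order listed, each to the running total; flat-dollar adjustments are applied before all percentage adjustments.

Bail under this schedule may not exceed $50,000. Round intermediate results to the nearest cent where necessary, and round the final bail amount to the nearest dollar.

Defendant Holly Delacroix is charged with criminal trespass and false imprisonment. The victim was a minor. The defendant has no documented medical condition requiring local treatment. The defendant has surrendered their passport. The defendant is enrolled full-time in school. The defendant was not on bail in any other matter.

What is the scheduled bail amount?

Base amounts from the schedule: criminal trespass $5,500; false imprisonment $12,000.
Stacking rule: sum of all bases. $5,500 + $12,000 = $17,500.
Defendant has surrendered passport (−$13,750 flat): $17,500 − $13,750 = $3,750.
Offense involved a minor victim (+35%): $3,750 × 1.35 = $5,062.50.
Defendant is enrolled full-time in school (−30%): $5,062.50 × 0.7 = $3,543.75.
$3,543.75 is within the $50,000 maximum.
Rounded to the nearest dollar: $3,544.

$3,544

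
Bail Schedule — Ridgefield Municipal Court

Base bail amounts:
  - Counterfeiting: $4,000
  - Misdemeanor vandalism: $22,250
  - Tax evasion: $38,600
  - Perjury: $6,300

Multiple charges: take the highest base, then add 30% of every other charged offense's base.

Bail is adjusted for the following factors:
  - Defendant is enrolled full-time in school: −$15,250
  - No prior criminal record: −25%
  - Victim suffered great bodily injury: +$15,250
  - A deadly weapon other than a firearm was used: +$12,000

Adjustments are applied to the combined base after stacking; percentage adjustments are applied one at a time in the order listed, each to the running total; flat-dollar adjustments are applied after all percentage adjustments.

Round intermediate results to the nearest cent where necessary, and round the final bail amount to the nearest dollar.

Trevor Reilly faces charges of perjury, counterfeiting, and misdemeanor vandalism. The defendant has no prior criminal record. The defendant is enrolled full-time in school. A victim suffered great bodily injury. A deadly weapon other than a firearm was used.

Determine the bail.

Base amounts from the schedule: perjury $6,300; counterfeiting $4,000; misdemeanor vandalism $22,250.
Stacking rule: highest base plus 30% of each additional charge. Highest is misdemeanor vandalism at $22,250. Additional: $6,300 × 30% = $1,890; $4,000 × 30% = $1,200. Combined base = $22,250 + $3,090 = $25,340.
No prior criminal record (−25%): $25,340 × 0.75 = $19,005.
Defendant is enrolled full-time in school (−$15,250 flat): $19,005 − $15,250 = $3,755.
Victim suffered great bodily injury (+$15,250 flat): $3,755 + $15,250 = $19,005.
A deadly weapon other than a firearm was used (+$12,000 flat): $19,005 + $12,000 = $31,005.

$31,005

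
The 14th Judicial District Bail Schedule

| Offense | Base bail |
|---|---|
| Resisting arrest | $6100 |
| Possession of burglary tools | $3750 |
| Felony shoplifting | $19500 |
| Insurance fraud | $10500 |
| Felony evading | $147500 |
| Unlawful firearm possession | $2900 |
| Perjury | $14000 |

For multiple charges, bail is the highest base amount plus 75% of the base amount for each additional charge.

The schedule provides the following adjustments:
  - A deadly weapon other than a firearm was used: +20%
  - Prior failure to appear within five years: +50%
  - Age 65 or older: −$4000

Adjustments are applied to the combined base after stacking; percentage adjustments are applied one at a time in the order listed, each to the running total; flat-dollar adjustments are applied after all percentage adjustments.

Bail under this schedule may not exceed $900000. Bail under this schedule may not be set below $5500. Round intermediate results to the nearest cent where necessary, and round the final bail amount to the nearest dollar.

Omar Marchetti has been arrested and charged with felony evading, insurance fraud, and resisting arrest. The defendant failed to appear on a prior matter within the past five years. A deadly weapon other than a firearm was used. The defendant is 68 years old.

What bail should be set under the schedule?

Base amounts from the schedule: felony evading $147500; insurance fraud $10500; resisting arrest $6100.
Stacking rule: highest base plus 75% of each additional charge. Highest is felony evading at $147500. Additional: $10500 × 75% = $7875; $6100 × 75% = $4575. Combined base = $147500 + $12450 = $159950.
A deadly weapon other than a firearm was used (+20%): $159950 × 1.2 = $191940.
Prior failure to appear within five years (+50%): $191940 × 1.5 = $287910.
Age 65 or older (−$4000 flat): $287910 − $4000 = $283910.
$283910 is within the $900000 maximum.
$283910 is at or above the $5500 minimum.

$283910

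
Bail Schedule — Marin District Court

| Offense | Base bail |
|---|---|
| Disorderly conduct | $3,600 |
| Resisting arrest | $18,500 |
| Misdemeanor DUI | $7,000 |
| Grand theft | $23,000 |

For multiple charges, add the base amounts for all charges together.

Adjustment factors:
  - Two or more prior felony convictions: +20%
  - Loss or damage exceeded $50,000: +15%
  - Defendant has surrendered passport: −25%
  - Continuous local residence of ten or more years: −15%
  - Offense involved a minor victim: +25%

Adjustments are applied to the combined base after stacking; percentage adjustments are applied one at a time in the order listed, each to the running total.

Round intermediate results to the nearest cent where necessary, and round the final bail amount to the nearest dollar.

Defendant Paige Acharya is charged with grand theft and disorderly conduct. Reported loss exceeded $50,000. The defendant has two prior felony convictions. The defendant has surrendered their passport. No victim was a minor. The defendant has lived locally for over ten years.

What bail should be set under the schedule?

$23,401

Base amounts from the schedule: grand theft $23,000; disorderly conduct $3,600.
Stacking rule: sum of all bases. $23,000 + $3,600 = $26,600.
Two or more prior felony convictions (+20%): $26,600 × 1.2 = $31,920.
Loss or damage exceeded $50,000 (+15%): $31,920 × 1.15 = $36,708.
Defendant has surrendered passport (−25%): $36,708 × 0.75 = $27,531.
Continuous local residence of ten or more years (−15%): $27,531 × 0.85 = $23,401.35.
Rounded to the nearest dollar: $23,401.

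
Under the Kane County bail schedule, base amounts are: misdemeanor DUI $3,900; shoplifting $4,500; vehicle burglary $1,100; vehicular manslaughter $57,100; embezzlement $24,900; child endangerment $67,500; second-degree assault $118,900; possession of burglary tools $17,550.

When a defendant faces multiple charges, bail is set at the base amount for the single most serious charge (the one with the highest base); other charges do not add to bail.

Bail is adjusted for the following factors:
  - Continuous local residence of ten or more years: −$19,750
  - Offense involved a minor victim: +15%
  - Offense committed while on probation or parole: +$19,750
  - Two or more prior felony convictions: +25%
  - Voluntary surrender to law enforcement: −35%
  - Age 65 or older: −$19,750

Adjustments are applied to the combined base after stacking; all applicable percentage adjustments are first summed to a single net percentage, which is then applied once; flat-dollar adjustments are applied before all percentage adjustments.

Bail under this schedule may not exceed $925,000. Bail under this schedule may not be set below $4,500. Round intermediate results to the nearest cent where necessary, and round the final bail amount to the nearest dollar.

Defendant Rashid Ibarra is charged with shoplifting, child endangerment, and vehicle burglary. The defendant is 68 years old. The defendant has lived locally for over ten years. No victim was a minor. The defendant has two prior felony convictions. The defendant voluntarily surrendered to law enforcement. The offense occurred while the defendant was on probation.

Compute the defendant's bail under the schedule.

Base amounts from the schedule: shoplifting $4,500; child endangerment $67,500; vehicle burglary $1,100.
Stacking rule: use the highest base only. Highest is child endangerment at $67,500. Combined base = $67,500.
Continuous local residence of ten or more years (−$19,750 flat): $67,500 − $19,750 = $47,750.
Offense committed while on probation or parole (+$19,750 flat): $47,750 + $19,750 = $67,500.
Age 65 or older (−$19,750 flat): $67,500 − $19,750 = $47,750.
Net percentage adjustment: +25% −35% = −10%. $47,750 × 0.9 = $42,975.
$42,975 is within the $925,000 maximum.
$42,975 is at or above the $4,500 minimum.

$42,975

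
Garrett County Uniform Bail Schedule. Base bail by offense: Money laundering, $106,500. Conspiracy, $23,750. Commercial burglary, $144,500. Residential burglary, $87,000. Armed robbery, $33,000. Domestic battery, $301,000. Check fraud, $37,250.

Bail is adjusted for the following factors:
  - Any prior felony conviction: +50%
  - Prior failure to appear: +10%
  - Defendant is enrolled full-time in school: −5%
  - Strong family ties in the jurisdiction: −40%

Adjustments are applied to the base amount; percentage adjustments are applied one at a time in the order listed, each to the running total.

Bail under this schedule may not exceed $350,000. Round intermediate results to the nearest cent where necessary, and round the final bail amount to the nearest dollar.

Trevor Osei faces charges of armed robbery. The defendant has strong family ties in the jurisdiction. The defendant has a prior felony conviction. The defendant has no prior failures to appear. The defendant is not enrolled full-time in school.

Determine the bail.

Base amounts from the schedule: armed robbery $33,000.
Single charge. Combined base = $33,000.
Any prior felony conviction (+50%): $33,000 × 1.5 = $49,500.
Strong family ties in the jurisdiction (−40%): $49,500 × 0.6 = $29,700.
$29,700 is within the $350,000 maximum.

$29,700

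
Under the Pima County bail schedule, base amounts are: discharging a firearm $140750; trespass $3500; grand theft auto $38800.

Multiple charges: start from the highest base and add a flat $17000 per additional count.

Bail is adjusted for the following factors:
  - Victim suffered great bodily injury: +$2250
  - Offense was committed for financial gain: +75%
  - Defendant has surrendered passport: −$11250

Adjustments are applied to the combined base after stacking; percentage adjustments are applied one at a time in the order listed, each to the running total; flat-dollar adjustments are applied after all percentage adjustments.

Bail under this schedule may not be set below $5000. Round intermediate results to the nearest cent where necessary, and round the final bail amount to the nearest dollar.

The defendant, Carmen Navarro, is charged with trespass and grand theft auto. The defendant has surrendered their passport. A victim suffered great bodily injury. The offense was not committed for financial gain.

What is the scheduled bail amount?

Base amounts from the schedule: trespass $3500; grand theft auto $38800.
Stacking rule: highest base plus $17000 per additional charge. Highest is grand theft auto at $38800; 1 additional charge → +$17000. Combined base = $55800.
Victim suffered great bodily injury (+$2250 flat): $55800 + $2250 = $58050.
Defendant has surrendered passport (−$11250 flat): $58050 − $11250 = $46800.
$46800 is at or above the $5000 minimum.

$46800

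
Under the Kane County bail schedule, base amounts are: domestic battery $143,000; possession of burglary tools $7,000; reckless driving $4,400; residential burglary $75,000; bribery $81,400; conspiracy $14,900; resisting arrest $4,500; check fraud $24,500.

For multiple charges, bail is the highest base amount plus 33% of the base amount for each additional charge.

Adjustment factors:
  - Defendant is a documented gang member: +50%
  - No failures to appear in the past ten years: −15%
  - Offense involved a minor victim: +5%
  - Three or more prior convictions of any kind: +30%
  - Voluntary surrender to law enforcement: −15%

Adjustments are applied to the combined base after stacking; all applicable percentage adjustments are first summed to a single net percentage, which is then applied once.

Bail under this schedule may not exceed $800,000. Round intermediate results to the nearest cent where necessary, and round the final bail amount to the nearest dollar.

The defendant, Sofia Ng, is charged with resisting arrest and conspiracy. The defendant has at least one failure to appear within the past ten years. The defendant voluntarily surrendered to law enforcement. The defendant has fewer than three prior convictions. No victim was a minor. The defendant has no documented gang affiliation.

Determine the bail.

$13,927

Base amounts from the schedule: resisting arrest $4,500; conspiracy $14,900.
Stacking rule: highest base plus 33% of each additional charge. Highest is conspiracy at $14,900. Additional: $4,500 × 33% = $1,485. Combined base = $14,900 + $1,485 = $16,385.
Voluntary surrender to law enforcement (−15%): $16,385 × 0.85 = $13,927.25.
$13,927.25 is within the $800,000 maximum.
Rounded to the nearest dollar: $13,927.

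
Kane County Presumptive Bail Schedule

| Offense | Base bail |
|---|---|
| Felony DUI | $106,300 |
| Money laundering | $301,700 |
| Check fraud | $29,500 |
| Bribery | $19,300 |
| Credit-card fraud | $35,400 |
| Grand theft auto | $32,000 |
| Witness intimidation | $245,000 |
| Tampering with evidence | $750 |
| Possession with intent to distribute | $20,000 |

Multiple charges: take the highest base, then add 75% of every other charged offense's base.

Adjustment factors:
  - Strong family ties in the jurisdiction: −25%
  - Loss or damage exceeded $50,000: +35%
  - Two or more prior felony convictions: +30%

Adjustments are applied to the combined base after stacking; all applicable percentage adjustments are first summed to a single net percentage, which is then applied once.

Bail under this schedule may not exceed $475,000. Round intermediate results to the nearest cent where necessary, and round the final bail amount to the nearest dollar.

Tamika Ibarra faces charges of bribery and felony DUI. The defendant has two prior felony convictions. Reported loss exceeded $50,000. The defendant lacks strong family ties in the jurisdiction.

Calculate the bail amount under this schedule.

Base amounts from the schedule: bribery $19,300; felony DUI $106,300.
Stacking rule: highest base plus 75% of each additional charge. Highest is felony DUI at $106,300. Additional: $19,300 × 75% = $14,475. Combined base = $106,300 + $14,475 = $120,775.
Net percentage adjustment: +35% +30% = +65%. $120,775 × 1.65 = $199,278.75.
$199,278.75 is within the $475,000 maximum.
Rounded to the nearest dollar: $199,279.

$199,279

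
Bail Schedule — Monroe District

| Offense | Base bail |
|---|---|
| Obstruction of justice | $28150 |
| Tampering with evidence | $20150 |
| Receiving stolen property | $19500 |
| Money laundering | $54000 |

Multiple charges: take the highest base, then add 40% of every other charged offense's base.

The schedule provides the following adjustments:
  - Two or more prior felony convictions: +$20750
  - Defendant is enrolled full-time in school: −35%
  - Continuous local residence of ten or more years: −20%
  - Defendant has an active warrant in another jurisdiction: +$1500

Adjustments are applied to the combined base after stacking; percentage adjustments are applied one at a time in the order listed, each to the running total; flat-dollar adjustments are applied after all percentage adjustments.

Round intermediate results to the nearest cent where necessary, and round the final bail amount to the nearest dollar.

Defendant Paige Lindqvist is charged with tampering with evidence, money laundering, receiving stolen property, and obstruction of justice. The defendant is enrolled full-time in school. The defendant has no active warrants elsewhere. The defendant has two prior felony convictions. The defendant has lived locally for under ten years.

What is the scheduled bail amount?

Base amounts from the schedule: tampering with evidence $20150; money laundering $54000; receiving stolen property $19500; obstruction of justice $28150.
Stacking rule: highest base plus 40% of each additional charge. Highest is money laundering at $54000. Additional: $20150 × 40% = $8060; $19500 × 40% = $7800; $28150 × 40% = $11260. Combined base = $54000 + $27120 = $81120.
Defendant is enrolled full-time in school (−35%): $81120 × 0.65 = $52728.
Two or more prior felony convictions (+$20750 flat): $52728 + $20750 = $73478.

$73478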